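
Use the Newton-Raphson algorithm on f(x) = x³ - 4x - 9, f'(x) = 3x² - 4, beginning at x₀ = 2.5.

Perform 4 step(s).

f(x) = x³ - 4x - 9
f'(x) = 3x² - 4
x₀ = 2.5

Newton-Raphson formula: x_{n+1} = x_n - f(x_n)/f'(x_n)

Iteration 1:
  f(2.500000) = -3.375000
  f'(2.500000) = 14.750000
  x_1 = 2.500000 - (-3.375000)/14.750000 = 2.728814
Iteration 2:
  f(2.728814) = 0.404647
  f'(2.728814) = 18.339270
  x_2 = 2.728814 - 0.404647/18.339270 = 2.706749
Iteration 3:
  f(2.706749) = 0.003975
  f'(2.706749) = 17.979471
  x_3 = 2.706749 - 0.003975/17.979471 = 2.706528
Iteration 4:
  f(2.706528) = 0.000000
  f'(2.706528) = 17.975881
  x_4 = 2.706528 - 0.000000/17.975881 = 2.706528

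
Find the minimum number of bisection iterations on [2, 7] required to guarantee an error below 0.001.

We need (b-a)/2^n ≤ 0.001
(7 - 2)/2^n ≤ 0.001
5/2^n ≤ 0.001
2^n ≥ 5000
n ≥ log₂(5000) = 12.29
n ≥ 13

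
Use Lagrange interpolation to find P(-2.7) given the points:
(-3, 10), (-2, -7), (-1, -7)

Lagrange interpolation formula:
P(x) = Σ yᵢ × Lᵢ(x)
where Lᵢ(x) = Π_{j≠i} (x - xⱼ)/(xᵢ - xⱼ)

L_0(-2.7) = (-2.7 - (-2))/(-3 - (-2)) × (-2.7 - (-1))/(-3 - (-1)) = 0.595000
L_1(-2.7) = (-2.7 - (-3))/(-2 - (-3)) × (-2.7 - (-1))/(-2 - (-1)) = 0.510000
L_2(-2.7) = (-2.7 - (-3))/(-1 - (-3)) × (-2.7 - (-2))/(-1 - (-2)) = -0.105000

P(-2.7) = 10×L_0(-2.7) + (-7)×L_1(-2.7) + (-7)×L_2(-2.7)
P(-2.7) = 3.115000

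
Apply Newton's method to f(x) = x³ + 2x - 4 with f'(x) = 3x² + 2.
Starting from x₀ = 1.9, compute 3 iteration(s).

f(x) = x³ + 2x - 4
f'(x) = 3x² + 2
x₀ = 1.9

Newton-Raphson formula: x_{n+1} = x_n - f(x_n)/f'(x_n)

Iteration 1:
  f(1.900000) = 6.659000
  f'(1.900000) = 12.830000
  x_1 = 1.900000 - 6.659000/12.830000 = 1.380982
Iteration 2:
  f(1.380982) = 1.395651
  f'(1.380982) = 7.721334
  x_2 = 1.380982 - 1.395651/7.721334 = 1.200230
Iteration 3:
  f(1.200230) = 0.129451
  f'(1.200230) = 6.321653
  x_3 = 1.200230 - 0.129451/6.321653 = 1.179752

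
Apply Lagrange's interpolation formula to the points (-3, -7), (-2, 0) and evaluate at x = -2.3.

Lagrange interpolation formula:
P(x) = Σ yᵢ × Lᵢ(x)
where Lᵢ(x) = Π_{j≠i} (x - xⱼ)/(xᵢ - xⱼ)

L_0(-2.3) = (-2.3 - (-2))/(-3 - (-2)) = 0.300000
L_1(-2.3) = (-2.3 - (-3))/(-2 - (-3)) = 0.700000

P(-2.3) = (-7)×L_0(-2.3) + 0×L_1(-2.3)
P(-2.3) = -2.100000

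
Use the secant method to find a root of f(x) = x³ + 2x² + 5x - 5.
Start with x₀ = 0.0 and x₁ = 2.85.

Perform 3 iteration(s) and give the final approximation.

f(x) = x³ + 2x² + 5x - 5
x₀ = 0.0, x₁ = 2.85

Secant formula: x_{n+1} = x_n - f(x_n)(x_n - x_{n-1})/(f(x_n) - f(x_{n-1}))

Iteration 1:
  f(0.000000) = -5.000000
  f(2.850000) = 48.644125
  x_2 = 2.850000 - 48.644125×(2.850000 - 0.000000)/(48.644125 - (-5.000000))
       = 0.265640
Iteration 2:
  f(2.850000) = 48.644125
  f(0.265640) = -3.511929
  x_3 = 0.265640 - (-3.511929)×(0.265640 - 2.850000)/(-3.511929 - 48.644125)
       = 0.439657
Iteration 3:
  f(0.265640) = -3.511929
  f(0.439657) = -2.330130
  x_4 = 0.439657 - (-2.330130)×(0.439657 - 0.265640)/(-2.330130 - (-3.511929))
       = 0.782765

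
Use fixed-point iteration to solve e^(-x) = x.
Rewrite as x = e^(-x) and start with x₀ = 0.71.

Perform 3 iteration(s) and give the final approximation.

Equation: e^(-x) = x
Fixed-point form: x = e^(-x)
x₀ = 0.71

x_1 = g(0.710000) = 0.491644
x_2 = g(0.491644) = 0.611620
x_3 = g(0.611620) = 0.542471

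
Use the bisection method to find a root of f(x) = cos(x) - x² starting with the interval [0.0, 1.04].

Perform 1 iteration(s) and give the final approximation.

f(x) = cos(x) - x²
Initial interval: [0.0, 1.04]

Iteration 1:
  c_1 = (0.000000 + 1.040000)/2 = 0.520000
  f(c_1) = f(0.520000) = 0.597419
  f(a) × f(c) ≥ 0, new interval: [0.520000, 1.040000]

After 1 iteration(s), the approximation is c_1 = 0.520000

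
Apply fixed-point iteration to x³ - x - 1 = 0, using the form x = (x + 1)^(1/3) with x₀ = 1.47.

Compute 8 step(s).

Equation: x³ - x - 1 = 0
Fixed-point form: x = (x + 1)^(1/3)
x₀ = 1.47

x_1 = g(1.470000) = 1.351758
x_2 = g(1.351758) = 1.329834
x_3 = g(1.329834) = 1.325689
x_4 = g(1.325689) = 1.324902
x_5 = g(1.324902) = 1.324753
x_6 = g(1.324753) = 1.324725
x_7 = g(1.324725) = 1.324719
x_8 = g(1.324719) = 1.324718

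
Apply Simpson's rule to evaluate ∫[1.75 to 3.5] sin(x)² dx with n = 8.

f(x) = sin(x)²
a = 1.75, b = 3.5, n = 8
h = (b - a)/n = 0.218750

Simpson's rule: (h/3)[f(x₀) + 4f(x₁) + 2f(x₂) + ... + f(xₙ)]

x_0 = 1.7500, f(x_0) = 0.968228, coefficient = 1
x_1 = 1.9688, f(x_1) = 0.849818, coefficient = 4
x_2 = 2.1875, f(x_2) = 0.665512, coefficient = 2
x_3 = 2.4062, f(x_3) = 0.450028, coefficient = 4
x_4 = 2.6250, f(x_4) = 0.243957, coefficient = 2
x_5 = 2.8438, f(x_5) = 0.086118, coefficient = 4
x_6 = 3.0625, f(x_6) = 0.006243, coefficient = 2
x_7 = 3.2812, f(x_7) = 0.019378, coefficient = 4
x_8 = 3.5000, f(x_8) = 0.123049, coefficient = 1

I ≈ (0.218750/3) × 8.544070 = 0.623005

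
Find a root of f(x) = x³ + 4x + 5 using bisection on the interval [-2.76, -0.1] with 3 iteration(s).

f(x) = x³ + 4x + 5
Initial interval: [-2.76, -0.1]

Iteration 1:
  c_1 = (-2.760000 + (-0.100000))/2 = -1.430000
  f(c_1) = f(-1.430000) = -3.644207
  f(a) × f(c) ≥ 0, new interval: [-1.430000, -0.100000]
Iteration 2:
  c_2 = (-1.430000 + (-0.100000))/2 = -0.765000
  f(c_2) = f(-0.765000) = 1.492303
  f(a) × f(c) < 0, new interval: [-1.430000, -0.765000]
Iteration 3:
  c_3 = (-1.430000 + (-0.765000))/2 = -1.097500
  f(c_3) = f(-1.097500) = -0.711946
  f(a) × f(c) ≥ 0, new interval: [-1.097500, -0.765000]

After 3 iteration(s), the approximation is c_3 = -1.097500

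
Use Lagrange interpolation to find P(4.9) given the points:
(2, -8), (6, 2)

Lagrange interpolation formula:
P(x) = Σ yᵢ × Lᵢ(x)
where Lᵢ(x) = Π_{j≠i} (x - xⱼ)/(xᵢ - xⱼ)

L_0(4.9) = (4.9 - 6)/(2 - 6) = 0.275000
L_1(4.9) = (4.9 - 2)/(6 - 2) = 0.725000

P(4.9) = (-8)×L_0(4.9) + 2×L_1(4.9)
P(4.9) = -0.750000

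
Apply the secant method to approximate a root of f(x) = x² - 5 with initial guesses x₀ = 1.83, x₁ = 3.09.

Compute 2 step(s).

f(x) = x² - 5
x₀ = 1.83, x₁ = 3.09

Secant formula: x_{n+1} = x_n - f(x_n)(x_n - x_{n-1})/(f(x_n) - f(x_{n-1}))

Iteration 1:
  f(1.830000) = -1.651100
  f(3.090000) = 4.548100
  x_2 = 3.090000 - 4.548100×(3.090000 - 1.830000)/(4.548100 - (-1.651100))
       = 2.165589
Iteration 2:
  f(3.090000) = 4.548100
  f(2.165589) = -0.310222
  x_3 = 2.165589 - (-0.310222)×(2.165589 - 3.090000)/(-0.310222 - 4.548100)
       = 2.224617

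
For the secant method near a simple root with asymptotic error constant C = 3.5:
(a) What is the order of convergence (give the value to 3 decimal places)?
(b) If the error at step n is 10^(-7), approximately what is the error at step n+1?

(a) Secant method has superlinear convergence with order φ = (1+√5)/2 ≈ 1.618.
    This means |e_{n+1}| ≈ C|e_n|^1.618.

(b) With |e_n| = 10^(-7) and C = 3.5:
    |e_{n+1}| ≈ 3.5 × (10^(-7))^1.618 = 3.5 × 10^(-11.33)

(a) ≈ 1.618 (golden ratio); (b) |e_{n+1}| ≈ 1.651e-11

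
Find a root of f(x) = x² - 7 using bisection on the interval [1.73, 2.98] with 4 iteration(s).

f(x) = x² - 7
Initial interval: [1.73, 2.98]

Iteration 1:
  c_1 = (1.730000 + 2.980000)/2 = 2.355000
  f(c_1) = f(2.355000) = -1.453975
  f(a) × f(c) ≥ 0, new interval: [2.355000, 2.980000]
Iteration 2:
  c_2 = (2.355000 + 2.980000)/2 = 2.667500
  f(c_2) = f(2.667500) = 0.115556
  f(a) × f(c) < 0, new interval: [2.355000, 2.667500]
Iteration 3:
  c_3 = (2.355000 + 2.667500)/2 = 2.511250
  f(c_3) = f(2.511250) = -0.693623
  f(a) × f(c) ≥ 0, new interval: [2.511250, 2.667500]
Iteration 4:
  c_4 = (2.511250 + 2.667500)/2 = 2.589375
  f(c_4) = f(2.589375) = -0.295137
  f(a) × f(c) ≥ 0, new interval: [2.589375, 2.667500]

After 4 iteration(s), the approximation is c_4 = 2.589375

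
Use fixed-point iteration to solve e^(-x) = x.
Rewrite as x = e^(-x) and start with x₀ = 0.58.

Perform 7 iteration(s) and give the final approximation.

Equation: e^(-x) = x
Fixed-point form: x = e^(-x)
x₀ = 0.58

x_1 = g(0.580000) = 0.559898
x_2 = g(0.559898) = 0.571267
x_3 = g(0.571267) = 0.564809
x_4 = g(0.564809) = 0.568469
x_5 = g(0.568469) = 0.566392
x_6 = g(0.566392) = 0.567569
x_7 = g(0.567569) = 0.566902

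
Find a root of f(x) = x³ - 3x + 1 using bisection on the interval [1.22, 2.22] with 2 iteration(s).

f(x) = x³ - 3x + 1
Initial interval: [1.22, 2.22]

Iteration 1:
  c_1 = (1.220000 + 2.220000)/2 = 1.720000
  f(c_1) = f(1.720000) = 0.928448
  f(a) × f(c) < 0, new interval: [1.220000, 1.720000]
Iteration 2:
  c_2 = (1.220000 + 1.720000)/2 = 1.470000
  f(c_2) = f(1.470000) = -0.233477
  f(a) × f(c) ≥ 0, new interval: [1.470000, 1.720000]

After 2 iteration(s), the approximation is c_2 = 1.470000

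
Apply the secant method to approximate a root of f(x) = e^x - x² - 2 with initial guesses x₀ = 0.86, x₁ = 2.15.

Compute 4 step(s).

f(x) = e^x - x² - 2
x₀ = 0.86, x₁ = 2.15

Secant formula: x_{n+1} = x_n - f(x_n)(x_n - x_{n-1})/(f(x_n) - f(x_{n-1}))

Iteration 1:
  f(0.860000) = -0.376439
  f(2.150000) = 1.962358
  x_2 = 2.150000 - 1.962358×(2.150000 - 0.860000)/(1.962358 - (-0.376439))
       = 1.067631
Iteration 2:
  f(2.150000) = 1.962358
  f(1.067631) = -0.231355
  x_3 = 1.067631 - (-0.231355)×(1.067631 - 2.150000)/(-0.231355 - 1.962358)
       = 1.181780
Iteration 3:
  f(1.067631) = -0.231355
  f(1.181780) = -0.136431
  x_4 = 1.181780 - (-0.136431)×(1.181780 - 1.067631)/(-0.136431 - (-0.231355))
       = 1.345845
Iteration 4:
  f(1.181780) = -0.136431
  f(1.345845) = 0.030133
  x_5 = 1.345845 - 0.030133×(1.345845 - 1.181780)/(0.030133 - (-0.136431))
       = 1.316165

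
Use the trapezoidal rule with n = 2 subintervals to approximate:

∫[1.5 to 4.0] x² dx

f(x) = x²
a = 1.5, b = 4.0, n = 2
h = (b - a)/n = 1.250000

Trapezoidal rule: (h/2)[f(x₀) + 2f(x₁) + 2f(x₂) + ... + f(xₙ)]

x_0 = 1.5000, f(x_0) = 2.250000, coefficient = 1
x_1 = 2.7500, f(x_1) = 7.562500, coefficient = 2
x_2 = 4.0000, f(x_2) = 16.000000, coefficient = 1

I ≈ (1.250000/2) × 33.375000 = 20.859375
Exact value: 20.208333
Error: 0.651042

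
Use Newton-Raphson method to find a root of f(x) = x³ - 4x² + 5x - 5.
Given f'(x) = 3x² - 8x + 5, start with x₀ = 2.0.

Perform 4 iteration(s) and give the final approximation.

f(x) = x³ - 4x² + 5x - 5
f'(x) = 3x² - 8x + 5
x₀ = 2.0

Newton-Raphson formula: x_{n+1} = x_n - f(x_n)/f'(x_n)

Iteration 1:
  f(2.000000) = -3.000000
  f'(2.000000) = 1.000000
  x_1 = 2.000000 - (-3.000000)/1.000000 = 5.000000
Iteration 2:
  f(5.000000) = 45.000000
  f'(5.000000) = 40.000000
  x_2 = 5.000000 - 45.000000/40.000000 = 3.875000
Iteration 3:
  f(3.875000) = 12.498047
  f'(3.875000) = 19.046875
  x_3 = 3.875000 - 12.498047/19.046875 = 3.218827
Iteration 4:
  f(3.218827) = 3.000520
  f'(3.218827) = 10.331925
  x_4 = 3.218827 - 3.000520/10.331925 = 2.928414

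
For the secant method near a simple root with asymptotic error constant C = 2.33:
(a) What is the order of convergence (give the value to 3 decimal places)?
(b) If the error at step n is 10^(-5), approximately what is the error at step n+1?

(a) Secant method has superlinear convergence with order φ = (1+√5)/2 ≈ 1.618.
    This means |e_{n+1}| ≈ C|e_n|^1.618.

(b) With |e_n| = 10^(-5) and C = 2.33:
    |e_{n+1}| ≈ 2.33 × (10^(-5))^1.618 = 2.33 × 10^(-8.09)

(a) ≈ 1.618 (golden ratio); (b) |e_{n+1}| ≈ 1.893e-08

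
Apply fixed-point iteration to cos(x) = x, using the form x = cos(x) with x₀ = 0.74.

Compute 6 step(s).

Equation: cos(x) = x
Fixed-point form: x = cos(x)
x₀ = 0.74

x_1 = g(0.740000) = 0.738469
x_2 = g(0.738469) = 0.739500
x_3 = g(0.739500) = 0.738805
x_4 = g(0.738805) = 0.739274
x_5 = g(0.739274) = 0.738958
x_6 = g(0.738958) = 0.739171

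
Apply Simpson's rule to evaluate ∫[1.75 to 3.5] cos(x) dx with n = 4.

f(x) = cos(x)
a = 1.75, b = 3.5, n = 4
h = (b - a)/n = 0.437500

Simpson's rule: (h/3)[f(x₀) + 4f(x₁) + 2f(x₂) + ... + f(xₙ)]

x_0 = 1.7500, f(x_0) = -0.178246, coefficient = 1
x_1 = 2.1875, f(x_1) = -0.578349, coefficient = 4
x_2 = 2.6250, f(x_2) = -0.869507, coefficient = 2
x_3 = 3.0625, f(x_3) = -0.996874, coefficient = 4
x_4 = 3.5000, f(x_4) = -0.936457, coefficient = 1

I ≈ (0.437500/3) × -9.154609 = -1.335047
Exact value: -1.334769
Error: 0.000278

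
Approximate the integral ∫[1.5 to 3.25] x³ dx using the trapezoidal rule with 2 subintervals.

f(x) = x³
a = 1.5, b = 3.25, n = 2
h = (b - a)/n = 0.875000

Trapezoidal rule: (h/2)[f(x₀) + 2f(x₁) + 2f(x₂) + ... + f(xₙ)]

x_0 = 1.5000, f(x_0) = 3.375000, coefficient = 1
x_1 = 2.3750, f(x_1) = 13.396484, coefficient = 2
x_2 = 3.2500, f(x_2) = 34.328125, coefficient = 1

I ≈ (0.875000/2) × 64.496094 = 28.217041
Exact value: 26.625977
Error: 1.591064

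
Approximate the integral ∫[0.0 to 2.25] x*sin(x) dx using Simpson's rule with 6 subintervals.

f(x) = x*sin(x)
a = 0.0, b = 2.25, n = 6
h = (b - a)/n = 0.375000

Simpson's rule: (h/3)[f(x₀) + 4f(x₁) + 2f(x₂) + ... + f(xₙ)]

x_0 = 0.0000, f(x_0) = 0.000000, coefficient = 1
x_1 = 0.3750, f(x_1) = 0.137352, coefficient = 4
x_2 = 0.7500, f(x_2) = 0.511229, coefficient = 2
x_3 = 1.1250, f(x_3) = 1.015051, coefficient = 4
x_4 = 1.5000, f(x_4) = 1.496242, coefficient = 2
x_5 = 1.8750, f(x_5) = 1.788911, coefficient = 4
x_6 = 2.2500, f(x_6) = 1.750665, coefficient = 1

I ≈ (0.375000/3) × 17.530864 = 2.191358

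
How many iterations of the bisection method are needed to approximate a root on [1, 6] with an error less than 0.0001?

We need (b-a)/2^n ≤ 0.0001
(6 - 1)/2^n ≤ 0.0001
5/2^n ≤ 0.0001
2^n ≥ 50000
n ≥ log₂(50000) = 15.61
n ≥ 16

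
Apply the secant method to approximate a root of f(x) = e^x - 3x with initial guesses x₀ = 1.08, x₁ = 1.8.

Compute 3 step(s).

f(x) = e^x - 3x
x₀ = 1.08, x₁ = 1.8

Secant formula: x_{n+1} = x_n - f(x_n)(x_n - x_{n-1})/(f(x_n) - f(x_{n-1}))

Iteration 1:
  f(1.080000) = -0.295320
  f(1.800000) = 0.649647
  x_2 = 1.800000 - 0.649647×(1.800000 - 1.080000)/(0.649647 - (-0.295320))
       = 1.305014
Iteration 2:
  f(1.800000) = 0.649647
  f(1.305014) = -0.227301
  x_3 = 1.305014 - (-0.227301)×(1.305014 - 1.800000)/(-0.227301 - 0.649647)
       = 1.433312
Iteration 3:
  f(1.305014) = -0.227301
  f(1.433312) = -0.107374
  x_4 = 1.433312 - (-0.107374)×(1.433312 - 1.305014)/(-0.107374 - (-0.227301))
       = 1.548181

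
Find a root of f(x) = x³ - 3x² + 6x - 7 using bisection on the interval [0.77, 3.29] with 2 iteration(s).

f(x) = x³ - 3x² + 6x - 7
Initial interval: [0.77, 3.29]

Iteration 1:
  c_1 = (0.770000 + 3.290000)/2 = 2.030000
  f(c_1) = f(2.030000) = 1.182727
  f(a) × f(c) < 0, new interval: [0.770000, 2.030000]
Iteration 2:
  c_2 = (0.770000 + 2.030000)/2 = 1.400000
  f(c_2) = f(1.400000) = -1.736000
  f(a) × f(c) ≥ 0, new interval: [1.400000, 2.030000]

After 2 iteration(s), the approximation is c_2 = 1.400000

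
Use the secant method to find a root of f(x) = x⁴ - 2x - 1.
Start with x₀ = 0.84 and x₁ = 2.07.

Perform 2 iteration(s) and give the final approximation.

f(x) = x⁴ - 2x - 1
x₀ = 0.84, x₁ = 2.07

Secant formula: x_{n+1} = x_n - f(x_n)(x_n - x_{n-1})/(f(x_n) - f(x_{n-1}))

Iteration 1:
  f(0.840000) = -2.182129
  f(2.070000) = 13.220368
  x_2 = 2.070000 - 13.220368×(2.070000 - 0.840000)/(13.220368 - (-2.182129))
       = 1.014259
Iteration 2:
  f(2.070000) = 13.220368
  f(1.014259) = -1.970251
  x_3 = 1.014259 - (-1.970251)×(1.014259 - 2.070000)/(-1.970251 - 13.220368)
       = 1.151190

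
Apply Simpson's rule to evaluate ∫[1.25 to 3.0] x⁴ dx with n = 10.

f(x) = x⁴
a = 1.25, b = 3.0, n = 10
h = (b - a)/n = 0.175000

Simpson's rule: (h/3)[f(x₀) + 4f(x₁) + 2f(x₂) + ... + f(xₙ)]

x_0 = 1.2500, f(x_0) = 2.441406, coefficient = 1
x_1 = 1.4250, f(x_1) = 4.123438, coefficient = 4
x_2 = 1.6000, f(x_2) = 6.553600, coefficient = 2
x_3 = 1.7750, f(x_3) = 9.926438, coefficient = 4
x_4 = 1.9500, f(x_4) = 14.459006, coefficient = 2
x_5 = 2.1250, f(x_5) = 20.390869, coefficient = 4
x_6 = 2.3000, f(x_6) = 27.984100, coefficient = 2
x_7 = 2.4750, f(x_7) = 37.523282, coefficient = 4
x_8 = 2.6500, f(x_8) = 49.315506, coefficient = 2
x_9 = 2.8250, f(x_9) = 63.690375, coefficient = 4
x_10 = 3.0000, f(x_10) = 81.000000, coefficient = 1

I ≈ (0.175000/3) × 822.683439 = 47.989867
Exact value: 47.989648
Error: 0.000219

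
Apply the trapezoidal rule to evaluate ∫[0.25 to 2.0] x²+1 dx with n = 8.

f(x) = x²+1
a = 0.25, b = 2.0, n = 8
h = (b - a)/n = 0.218750

Trapezoidal rule: (h/2)[f(x₀) + 2f(x₁) + 2f(x₂) + ... + f(xₙ)]

x_0 = 0.2500, f(x_0) = 1.062500, coefficient = 1
x_1 = 0.4688, f(x_1) = 1.219727, coefficient = 2
x_2 = 0.6875, f(x_2) = 1.472656, coefficient = 2
x_3 = 0.9062, f(x_3) = 1.821289, coefficient = 2
x_4 = 1.1250, f(x_4) = 2.265625, coefficient = 2
x_5 = 1.3438, f(x_5) = 2.805664, coefficient = 2
x_6 = 1.5625, f(x_6) = 3.441406, coefficient = 2
x_7 = 1.7812, f(x_7) = 4.172852, coefficient = 2
x_8 = 2.0000, f(x_8) = 5.000000, coefficient = 1

I ≈ (0.218750/2) × 40.460938 = 4.425415
Exact value: 4.411458
Error: 0.013957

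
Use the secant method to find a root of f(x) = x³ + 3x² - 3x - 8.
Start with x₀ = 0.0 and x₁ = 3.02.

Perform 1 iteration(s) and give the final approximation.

f(x) = x³ + 3x² - 3x - 8
x₀ = 0.0, x₁ = 3.02

Secant formula: x_{n+1} = x_n - f(x_n)(x_n - x_{n-1})/(f(x_n) - f(x_{n-1}))

Iteration 1:
  f(0.000000) = -8.000000
  f(3.020000) = 37.844808
  x_2 = 3.020000 - 37.844808×(3.020000 - 0.000000)/(37.844808 - (-8.000000))
       = 0.526995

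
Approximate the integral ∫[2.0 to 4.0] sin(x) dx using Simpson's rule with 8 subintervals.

f(x) = sin(x)
a = 2.0, b = 4.0, n = 8
h = (b - a)/n = 0.250000

Simpson's rule: (h/3)[f(x₀) + 4f(x₁) + 2f(x₂) + ... + f(xₙ)]

x_0 = 2.0000, f(x_0) = 0.909297, coefficient = 1
x_1 = 2.2500, f(x_1) = 0.778073, coefficient = 4
x_2 = 2.5000, f(x_2) = 0.598472, coefficient = 2
x_3 = 2.7500, f(x_3) = 0.381661, coefficient = 4
x_4 = 3.0000, f(x_4) = 0.141120, coefficient = 2
x_5 = 3.2500, f(x_5) = -0.108195, coefficient = 4
x_6 = 3.5000, f(x_6) = -0.350783, coefficient = 2
x_7 = 3.7500, f(x_7) = -0.571561, coefficient = 4
x_8 = 4.0000, f(x_8) = -0.756802, coefficient = 1

I ≈ (0.250000/3) × 2.850024 = 0.237502
Exact value: 0.237497
Error: 0.000005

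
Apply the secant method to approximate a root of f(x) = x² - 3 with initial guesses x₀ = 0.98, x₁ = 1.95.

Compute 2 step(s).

f(x) = x² - 3
x₀ = 0.98, x₁ = 1.95

Secant formula: x_{n+1} = x_n - f(x_n)(x_n - x_{n-1})/(f(x_n) - f(x_{n-1}))

Iteration 1:
  f(0.980000) = -2.039600
  f(1.950000) = 0.802500
  x_2 = 1.950000 - 0.802500×(1.950000 - 0.980000)/(0.802500 - (-2.039600))
       = 1.676109
Iteration 2:
  f(1.950000) = 0.802500
  f(1.676109) = -0.190658
  x_3 = 1.676109 - (-0.190658)×(1.676109 - 1.950000)/(-0.190658 - 0.802500)
       = 1.728688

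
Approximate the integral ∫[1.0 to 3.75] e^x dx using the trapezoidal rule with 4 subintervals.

f(x) = e^x
a = 1.0, b = 3.75, n = 4
h = (b - a)/n = 0.687500

Trapezoidal rule: (h/2)[f(x₀) + 2f(x₁) + 2f(x₂) + ... + f(xₙ)]

x_0 = 1.0000, f(x_0) = 2.718282, coefficient = 1
x_1 = 1.6875, f(x_1) = 5.405949, coefficient = 2
x_2 = 2.3750, f(x_2) = 10.751013, coefficient = 2
x_3 = 3.0625, f(x_3) = 21.380943, coefficient = 2
x_4 = 3.7500, f(x_4) = 42.521082, coefficient = 1

I ≈ (0.687500/2) × 120.315174 = 41.358341
Exact value: 39.802800
Error: 1.555541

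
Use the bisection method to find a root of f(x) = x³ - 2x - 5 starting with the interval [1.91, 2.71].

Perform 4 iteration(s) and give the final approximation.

f(x) = x³ - 2x - 5
Initial interval: [1.91, 2.71]

Iteration 1:
  c_1 = (1.910000 + 2.710000)/2 = 2.310000
  f(c_1) = f(2.310000) = 2.706391
  f(a) × f(c) < 0, new interval: [1.910000, 2.310000]
Iteration 2:
  c_2 = (1.910000 + 2.310000)/2 = 2.110000
  f(c_2) = f(2.110000) = 0.173931
  f(a) × f(c) < 0, new interval: [1.910000, 2.110000]
Iteration 3:
  c_3 = (1.910000 + 2.110000)/2 = 2.010000
  f(c_3) = f(2.010000) = -0.899399
  f(a) × f(c) ≥ 0, new interval: [2.010000, 2.110000]
Iteration 4:
  c_4 = (2.010000 + 2.110000)/2 = 2.060000
  f(c_4) = f(2.060000) = -0.378184
  f(a) × f(c) ≥ 0, new interval: [2.060000, 2.110000]

After 4 iteration(s), the approximation is c_4 = 2.060000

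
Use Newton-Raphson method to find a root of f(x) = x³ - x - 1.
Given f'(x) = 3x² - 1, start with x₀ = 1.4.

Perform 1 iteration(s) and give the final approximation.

f(x) = x³ - x - 1
f'(x) = 3x² - 1
x₀ = 1.4

Newton-Raphson formula: x_{n+1} = x_n - f(x_n)/f'(x_n)

Iteration 1:
  f(1.400000) = 0.344000
  f'(1.400000) = 4.880000
  x_1 = 1.400000 - 0.344000/4.880000 = 1.329508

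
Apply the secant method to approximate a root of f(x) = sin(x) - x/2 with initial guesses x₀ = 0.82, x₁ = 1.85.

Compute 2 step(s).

f(x) = sin(x) - x/2
x₀ = 0.82, x₁ = 1.85

Secant formula: x_{n+1} = x_n - f(x_n)(x_n - x_{n-1})/(f(x_n) - f(x_{n-1}))

Iteration 1:
  f(0.820000) = 0.321146
  f(1.850000) = 0.036275
  x_2 = 1.850000 - 0.036275×(1.850000 - 0.820000)/(0.036275 - 0.321146)
       = 1.981159
Iteration 2:
  f(1.850000) = 0.036275
  f(1.981159) = -0.073604
  x_3 = 1.981159 - (-0.073604)×(1.981159 - 1.850000)/(-0.073604 - 0.036275)
       = 1.893301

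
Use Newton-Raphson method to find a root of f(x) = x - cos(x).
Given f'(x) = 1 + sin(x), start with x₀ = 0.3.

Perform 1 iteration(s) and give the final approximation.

f(x) = x - cos(x)
f'(x) = 1 + sin(x)
x₀ = 0.3

Newton-Raphson formula: x_{n+1} = x_n - f(x_n)/f'(x_n)

Iteration 1:
  f(0.300000) = -0.655336
  f'(0.300000) = 1.295520
  x_1 = 0.300000 - (-0.655336)/1.295520 = 0.805848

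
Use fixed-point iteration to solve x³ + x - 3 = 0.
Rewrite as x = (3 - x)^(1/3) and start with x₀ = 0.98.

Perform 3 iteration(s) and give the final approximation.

Equation: x³ + x - 3 = 0
Fixed-point form: x = (3 - x)^(1/3)
x₀ = 0.98

x_1 = g(0.980000) = 1.264107
x_2 = g(1.264107) = 1.201824
x_3 = g(1.201824) = 1.216029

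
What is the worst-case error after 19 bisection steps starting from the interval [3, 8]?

Bisection error bound: |error| ≤ (b-a)/2^n
|error| ≤ (8 - 3)/2^19 = 5/2^19
|error| ≤ 0.0000095367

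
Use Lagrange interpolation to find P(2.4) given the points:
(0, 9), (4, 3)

Lagrange interpolation formula:
P(x) = Σ yᵢ × Lᵢ(x)
where Lᵢ(x) = Π_{j≠i} (x - xⱼ)/(xᵢ - xⱼ)

L_0(2.4) = (2.4 - 4)/(0 - 4) = 0.400000
L_1(2.4) = (2.4 - 0)/(4 - 0) = 0.600000

P(2.4) = 9×L_0(2.4) + 3×L_1(2.4)
P(2.4) = 5.400000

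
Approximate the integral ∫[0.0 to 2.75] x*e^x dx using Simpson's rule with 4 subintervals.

f(x) = x*e^x
a = 0.0, b = 2.75, n = 4
h = (b - a)/n = 0.687500

Simpson's rule: (h/3)[f(x₀) + 4f(x₁) + 2f(x₂) + ... + f(xₙ)]

x_0 = 0.0000, f(x_0) = 0.000000, coefficient = 1
x_1 = 0.6875, f(x_1) = 1.367257, coefficient = 4
x_2 = 1.3750, f(x_2) = 5.438230, coefficient = 2
x_3 = 2.0625, f(x_3) = 16.222819, coefficient = 4
x_4 = 2.7500, f(x_4) = 43.017238, coefficient = 1

I ≈ (0.687500/3) × 124.254003 = 28.474876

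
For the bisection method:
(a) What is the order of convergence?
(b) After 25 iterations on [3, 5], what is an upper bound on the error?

(a) Bisection has linear (order 1) convergence; the error is halved each step.

(b) Error bound = (b-a)/2^n = (5 - 3)/2^{25}
    = 2/2^{25}

(a) 1 (linear); (b) error ≤ 5.96e-08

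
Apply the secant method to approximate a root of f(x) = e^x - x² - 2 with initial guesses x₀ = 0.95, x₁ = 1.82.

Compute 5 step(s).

f(x) = e^x - x² - 2
x₀ = 0.95, x₁ = 1.82

Secant formula: x_{n+1} = x_n - f(x_n)(x_n - x_{n-1})/(f(x_n) - f(x_{n-1}))

Iteration 1:
  f(0.950000) = -0.316790
  f(1.820000) = 0.859458
  x_2 = 1.820000 - 0.859458×(1.820000 - 0.950000)/(0.859458 - (-0.316790))
       = 1.184311
Iteration 2:
  f(1.820000) = 0.859458
  f(1.184311) = -0.134159
  x_3 = 1.184311 - (-0.134159)×(1.184311 - 1.820000)/(-0.134159 - 0.859458)
       = 1.270142
Iteration 3:
  f(1.184311) = -0.134159
  f(1.270142) = -0.051903
  x_4 = 1.270142 - (-0.051903)×(1.270142 - 1.184311)/(-0.051903 - (-0.134159))
       = 1.324300
Iteration 4:
  f(1.270142) = -0.051903
  f(1.324300) = 0.005783
  x_5 = 1.324300 - 0.005783×(1.324300 - 1.270142)/(0.005783 - (-0.051903))
       = 1.318871
Iteration 5:
  f(1.324300) = 0.005783
  f(1.318871) = -0.000223
  x_6 = 1.318871 - (-0.000223)×(1.318871 - 1.324300)/(-0.000223 - 0.005783)
       = 1.319073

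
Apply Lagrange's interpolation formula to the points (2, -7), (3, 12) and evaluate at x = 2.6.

Lagrange interpolation formula:
P(x) = Σ yᵢ × Lᵢ(x)
where Lᵢ(x) = Π_{j≠i} (x - xⱼ)/(xᵢ - xⱼ)

L_0(2.6) = (2.6 - 3)/(2 - 3) = 0.400000
L_1(2.6) = (2.6 - 2)/(3 - 2) = 0.600000

P(2.6) = (-7)×L_0(2.6) + 12×L_1(2.6)
P(2.6) = 4.400000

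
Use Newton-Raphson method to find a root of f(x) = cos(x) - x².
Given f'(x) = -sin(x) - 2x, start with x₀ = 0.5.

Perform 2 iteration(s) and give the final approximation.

f(x) = cos(x) - x²
f'(x) = -sin(x) - 2x
x₀ = 0.5

Newton-Raphson formula: x_{n+1} = x_n - f(x_n)/f'(x_n)

Iteration 1:
  f(0.500000) = 0.627583
  f'(0.500000) = -1.479426
  x_1 = 0.500000 - 0.627583/(-1.479426) = 0.924207
Iteration 2:
  f(0.924207) = -0.251691
  f'(0.924207) = -2.646557
  x_2 = 0.924207 - (-0.251691)/(-2.646557) = 0.829106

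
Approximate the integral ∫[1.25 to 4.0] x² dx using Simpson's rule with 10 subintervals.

f(x) = x²
a = 1.25, b = 4.0, n = 10
h = (b - a)/n = 0.275000

Simpson's rule: (h/3)[f(x₀) + 4f(x₁) + 2f(x₂) + ... + f(xₙ)]

x_0 = 1.2500, f(x_0) = 1.562500, coefficient = 1
x_1 = 1.5250, f(x_1) = 2.325625, coefficient = 4
x_2 = 1.8000, f(x_2) = 3.240000, coefficient = 2
x_3 = 2.0750, f(x_3) = 4.305625, coefficient = 4
x_4 = 2.3500, f(x_4) = 5.522500, coefficient = 2
x_5 = 2.6250, f(x_5) = 6.890625, coefficient = 4
x_6 = 2.9000, f(x_6) = 8.410000, coefficient = 2
x_7 = 3.1750, f(x_7) = 10.080625, coefficient = 4
x_8 = 3.4500, f(x_8) = 11.902500, coefficient = 2
x_9 = 3.7250, f(x_9) = 13.875625, coefficient = 4
x_10 = 4.0000, f(x_10) = 16.000000, coefficient = 1

I ≈ (0.275000/3) × 225.625000 = 20.682292
Exact value: 20.682292
Error: 0.000000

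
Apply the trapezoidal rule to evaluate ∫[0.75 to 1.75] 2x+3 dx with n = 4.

f(x) = 2x+3
a = 0.75, b = 1.75, n = 4
h = (b - a)/n = 0.250000

Trapezoidal rule: (h/2)[f(x₀) + 2f(x₁) + 2f(x₂) + ... + f(xₙ)]

x_0 = 0.7500, f(x_0) = 4.500000, coefficient = 1
x_1 = 1.0000, f(x_1) = 5.000000, coefficient = 2
x_2 = 1.2500, f(x_2) = 5.500000, coefficient = 2
x_3 = 1.5000, f(x_3) = 6.000000, coefficient = 2
x_4 = 1.7500, f(x_4) = 6.500000, coefficient = 1

I ≈ (0.250000/2) × 44.000000 = 5.500000
Exact value: 5.500000
Error: 0.000000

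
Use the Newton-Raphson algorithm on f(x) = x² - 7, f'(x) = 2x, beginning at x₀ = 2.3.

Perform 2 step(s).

f(x) = x² - 7
f'(x) = 2x
x₀ = 2.3

Newton-Raphson formula: x_{n+1} = x_n - f(x_n)/f'(x_n)

Iteration 1:
  f(2.300000) = -1.710000
  f'(2.300000) = 4.600000
  x_1 = 2.300000 - (-1.710000)/4.600000 = 2.671739
Iteration 2:
  f(2.671739) = 0.138190
  f'(2.671739) = 5.343478
  x_2 = 2.671739 - 0.138190/5.343478 = 2.645878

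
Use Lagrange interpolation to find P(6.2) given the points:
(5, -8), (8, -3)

Lagrange interpolation formula:
P(x) = Σ yᵢ × Lᵢ(x)
where Lᵢ(x) = Π_{j≠i} (x - xⱼ)/(xᵢ - xⱼ)

L_0(6.2) = (6.2 - 8)/(5 - 8) = 0.600000
L_1(6.2) = (6.2 - 5)/(8 - 5) = 0.400000

P(6.2) = (-8)×L_0(6.2) + (-3)×L_1(6.2)
P(6.2) = -6.000000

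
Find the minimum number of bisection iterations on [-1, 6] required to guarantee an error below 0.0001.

We need (b-a)/2^n ≤ 0.0001
(6 - (-1))/2^n ≤ 0.0001
7/2^n ≤ 0.0001
2^n ≥ 70000
n ≥ log₂(70000) = 16.10
n ≥ 17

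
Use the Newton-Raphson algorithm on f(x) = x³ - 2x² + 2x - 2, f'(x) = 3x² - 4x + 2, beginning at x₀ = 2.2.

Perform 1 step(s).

f(x) = x³ - 2x² + 2x - 2
f'(x) = 3x² - 4x + 2
x₀ = 2.2

Newton-Raphson formula: x_{n+1} = x_n - f(x_n)/f'(x_n)

Iteration 1:
  f(2.200000) = 3.368000
  f'(2.200000) = 7.720000
  x_1 = 2.200000 - 3.368000/7.720000 = 1.763731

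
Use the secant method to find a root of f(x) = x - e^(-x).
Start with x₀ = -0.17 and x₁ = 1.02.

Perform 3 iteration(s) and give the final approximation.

f(x) = x - e^(-x)
x₀ = -0.17, x₁ = 1.02

Secant formula: x_{n+1} = x_n - f(x_n)(x_n - x_{n-1})/(f(x_n) - f(x_{n-1}))

Iteration 1:
  f(-0.170000) = -1.355305
  f(1.020000) = 0.659405
  x_2 = 1.020000 - 0.659405×(1.020000 - (-0.170000))/(0.659405 - (-1.355305))
       = 0.630519
Iteration 2:
  f(1.020000) = 0.659405
  f(0.630519) = 0.098203
  x_3 = 0.630519 - 0.098203×(0.630519 - 1.020000)/(0.098203 - 0.659405)
       = 0.562365
Iteration 3:
  f(0.630519) = 0.098203
  f(0.562365) = -0.007496
  x_4 = 0.562365 - (-0.007496)×(0.562365 - 0.630519)/(-0.007496 - 0.098203)
       = 0.567198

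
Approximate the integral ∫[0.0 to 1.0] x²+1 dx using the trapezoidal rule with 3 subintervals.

f(x) = x²+1
a = 0.0, b = 1.0, n = 3
h = (b - a)/n = 0.333333

Trapezoidal rule: (h/2)[f(x₀) + 2f(x₁) + 2f(x₂) + ... + f(xₙ)]

x_0 = 0.0000, f(x_0) = 1.000000, coefficient = 1
x_1 = 0.3333, f(x_1) = 1.111111, coefficient = 2
x_2 = 0.6667, f(x_2) = 1.444444, coefficient = 2
x_3 = 1.0000, f(x_3) = 2.000000, coefficient = 1

I ≈ (0.333333/2) × 8.111111 = 1.351852
Exact value: 1.333333
Error: 0.018519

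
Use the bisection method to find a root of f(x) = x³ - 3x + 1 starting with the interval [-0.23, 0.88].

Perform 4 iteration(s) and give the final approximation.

f(x) = x³ - 3x + 1
Initial interval: [-0.23, 0.88]

Iteration 1:
  c_1 = (-0.230000 + 0.880000)/2 = 0.325000
  f(c_1) = f(0.325000) = 0.059328
  f(a) × f(c) ≥ 0, new interval: [0.325000, 0.880000]
Iteration 2:
  c_2 = (0.325000 + 0.880000)/2 = 0.602500
  f(c_2) = f(0.602500) = -0.588789
  f(a) × f(c) < 0, new interval: [0.325000, 0.602500]
Iteration 3:
  c_3 = (0.325000 + 0.602500)/2 = 0.463750
  f(c_3) = f(0.463750) = -0.291514
  f(a) × f(c) < 0, new interval: [0.325000, 0.463750]
Iteration 4:
  c_4 = (0.325000 + 0.463750)/2 = 0.394375
  f(c_4) = f(0.394375) = -0.121787
  f(a) × f(c) < 0, new interval: [0.325000, 0.394375]

After 4 iteration(s), the approximation is c_4 = 0.394375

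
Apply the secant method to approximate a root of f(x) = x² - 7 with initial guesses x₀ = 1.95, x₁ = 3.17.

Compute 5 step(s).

f(x) = x² - 7
x₀ = 1.95, x₁ = 3.17

Secant formula: x_{n+1} = x_n - f(x_n)(x_n - x_{n-1})/(f(x_n) - f(x_{n-1}))

Iteration 1:
  f(1.950000) = -3.197500
  f(3.170000) = 3.048900
  x_2 = 3.170000 - 3.048900×(3.170000 - 1.950000)/(3.048900 - (-3.197500))
       = 2.574512
Iteration 2:
  f(3.170000) = 3.048900
  f(2.574512) = -0.371889
  x_3 = 2.574512 - (-0.371889)×(2.574512 - 3.170000)/(-0.371889 - 3.048900)
       = 2.639250
Iteration 3:
  f(2.574512) = -0.371889
  f(2.639250) = -0.034360
  x_4 = 2.639250 - (-0.034360)×(2.639250 - 2.574512)/(-0.034360 - (-0.371889))
       = 2.645840
Iteration 4:
  f(2.639250) = -0.034360
  f(2.645840) = 0.000470
  x_5 = 2.645840 - 0.000470×(2.645840 - 2.639250)/(0.000470 - (-0.034360))
       = 2.645751
Iteration 5:
  f(2.645840) = 0.000470
  f(2.645751) = -0.000001
  x_6 = 2.645751 - (-0.000001)×(2.645751 - 2.645840)/(-0.000001 - 0.000470)
       = 2.645751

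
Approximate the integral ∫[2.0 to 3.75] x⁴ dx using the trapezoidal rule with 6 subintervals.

f(x) = x⁴
a = 2.0, b = 3.75, n = 6
h = (b - a)/n = 0.291667

Trapezoidal rule: (h/2)[f(x₀) + 2f(x₁) + 2f(x₂) + ... + f(xₙ)]

x_0 = 2.0000, f(x_0) = 16.000000, coefficient = 1
x_1 = 2.2917, f(x_1) = 27.580732, coefficient = 2
x_2 = 2.5833, f(x_2) = 44.537085, coefficient = 2
x_3 = 2.8750, f(x_3) = 68.320557, coefficient = 2
x_4 = 3.1667, f(x_4) = 100.556327, coefficient = 2
x_5 = 3.4583, f(x_5) = 143.043261, coefficient = 2
x_6 = 3.7500, f(x_6) = 197.753906, coefficient = 1

I ≈ (0.291667/2) × 981.829831 = 143.183517
Exact value: 141.915430
Error: 1.268087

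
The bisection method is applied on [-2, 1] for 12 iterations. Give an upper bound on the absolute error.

Bisection error bound: |error| ≤ (b-a)/2^n
|error| ≤ (1 - (-2))/2^12 = 3/2^12
|error| ≤ 0.0007324219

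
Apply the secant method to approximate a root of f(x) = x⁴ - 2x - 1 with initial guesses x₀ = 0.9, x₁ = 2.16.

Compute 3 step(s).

f(x) = x⁴ - 2x - 1
x₀ = 0.9, x₁ = 2.16

Secant formula: x_{n+1} = x_n - f(x_n)(x_n - x_{n-1})/(f(x_n) - f(x_{n-1}))

Iteration 1:
  f(0.900000) = -2.143900
  f(2.160000) = 16.447823
  x_2 = 2.160000 - 16.447823×(2.160000 - 0.900000)/(16.447823 - (-2.143900))
       = 1.045297
Iteration 2:
  f(2.160000) = 16.447823
  f(1.045297) = -1.896720
  x_3 = 1.045297 - (-1.896720)×(1.045297 - 2.160000)/(-1.896720 - 16.447823)
       = 1.160551
Iteration 3:
  f(1.045297) = -1.896720
  f(1.160551) = -1.507022
  x_4 = 1.160551 - (-1.507022)×(1.160551 - 1.045297)/(-1.507022 - (-1.896720))
       = 1.606255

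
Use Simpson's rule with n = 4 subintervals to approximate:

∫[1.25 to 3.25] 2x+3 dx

f(x) = 2x+3
a = 1.25, b = 3.25, n = 4
h = (b - a)/n = 0.500000

Simpson's rule: (h/3)[f(x₀) + 4f(x₁) + 2f(x₂) + ... + f(xₙ)]

x_0 = 1.2500, f(x_0) = 5.500000, coefficient = 1
x_1 = 1.7500, f(x_1) = 6.500000, coefficient = 4
x_2 = 2.2500, f(x_2) = 7.500000, coefficient = 2
x_3 = 2.7500, f(x_3) = 8.500000, coefficient = 4
x_4 = 3.2500, f(x_4) = 9.500000, coefficient = 1

I ≈ (0.500000/3) × 90.000000 = 15.000000
Exact value: 15.000000
Error: 0.000000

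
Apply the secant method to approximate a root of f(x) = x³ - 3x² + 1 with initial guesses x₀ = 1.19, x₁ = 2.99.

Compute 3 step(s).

f(x) = x³ - 3x² + 1
x₀ = 1.19, x₁ = 2.99

Secant formula: x_{n+1} = x_n - f(x_n)(x_n - x_{n-1})/(f(x_n) - f(x_{n-1}))

Iteration 1:
  f(1.190000) = -1.563141
  f(2.990000) = 0.910599
  x_2 = 2.990000 - 0.910599×(2.990000 - 1.190000)/(0.910599 - (-1.563141))
       = 2.327409
Iteration 2:
  f(2.990000) = 0.910599
  f(2.327409) = -2.643313
  x_3 = 2.327409 - (-2.643313)×(2.327409 - 2.990000)/(-2.643313 - 0.910599)
       = 2.820228
Iteration 3:
  f(2.327409) = -2.643313
  f(2.820228) = -0.429850
  x_4 = 2.820228 - (-0.429850)×(2.820228 - 2.327409)/(-0.429850 - (-2.643313))
       = 2.915932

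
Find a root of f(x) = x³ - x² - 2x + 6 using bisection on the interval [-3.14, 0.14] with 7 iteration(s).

f(x) = x³ - x² - 2x + 6
Initial interval: [-3.14, 0.14]

Iteration 1:
  c_1 = (-3.140000 + 0.140000)/2 = -1.500000
  f(c_1) = f(-1.500000) = 3.375000
  f(a) × f(c) < 0, new interval: [-3.140000, -1.500000]
Iteration 2:
  c_2 = (-3.140000 + (-1.500000))/2 = -2.320000
  f(c_2) = f(-2.320000) = -7.229568
  f(a) × f(c) ≥ 0, new interval: [-2.320000, -1.500000]
Iteration 3:
  c_3 = (-2.320000 + (-1.500000))/2 = -1.910000
  f(c_3) = f(-1.910000) = -0.795971
  f(a) × f(c) ≥ 0, new interval: [-1.910000, -1.500000]
Iteration 4:
  c_4 = (-1.910000 + (-1.500000))/2 = -1.705000
  f(c_4) = f(-1.705000) = 1.546497
  f(a) × f(c) < 0, new interval: [-1.910000, -1.705000]
Iteration 5:
  c_5 = (-1.910000 + (-1.705000))/2 = -1.807500
  f(c_5) = f(-1.807500) = 0.442740
  f(a) × f(c) < 0, new interval: [-1.910000, -1.807500]
Iteration 6:
  c_6 = (-1.910000 + (-1.807500))/2 = -1.858750
  f(c_6) = f(-1.858750) = -0.159343
  f(a) × f(c) ≥ 0, new interval: [-1.858750, -1.807500]
Iteration 7:
  c_7 = (-1.858750 + (-1.807500))/2 = -1.833125
  f(c_7) = f(-1.833125) = 0.145966
  f(a) × f(c) < 0, new interval: [-1.858750, -1.833125]

After 7 iteration(s), the approximation is c_7 = -1.833125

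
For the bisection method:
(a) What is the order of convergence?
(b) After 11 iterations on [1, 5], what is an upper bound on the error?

(a) Bisection has linear (order 1) convergence; the error is halved each step.

(b) Error bound = (b-a)/2^n = (5 - 1)/2^{11}
    = 4/2^{11}

(a) 1 (linear); (b) error ≤ 1.95e-03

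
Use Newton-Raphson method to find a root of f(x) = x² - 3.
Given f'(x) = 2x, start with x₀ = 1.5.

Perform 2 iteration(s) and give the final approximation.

f(x) = x² - 3
f'(x) = 2x
x₀ = 1.5

Newton-Raphson formula: x_{n+1} = x_n - f(x_n)/f'(x_n)

Iteration 1:
  f(1.500000) = -0.750000
  f'(1.500000) = 3.000000
  x_1 = 1.500000 - (-0.750000)/3.000000 = 1.750000
Iteration 2:
  f(1.750000) = 0.062500
  f'(1.750000) = 3.500000
  x_2 = 1.750000 - 0.062500/3.500000 = 1.732143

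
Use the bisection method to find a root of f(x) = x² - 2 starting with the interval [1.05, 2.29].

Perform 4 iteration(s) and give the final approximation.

f(x) = x² - 2
Initial interval: [1.05, 2.29]

Iteration 1:
  c_1 = (1.050000 + 2.290000)/2 = 1.670000
  f(c_1) = f(1.670000) = 0.788900
  f(a) × f(c) < 0, new interval: [1.050000, 1.670000]
Iteration 2:
  c_2 = (1.050000 + 1.670000)/2 = 1.360000
  f(c_2) = f(1.360000) = -0.150400
  f(a) × f(c) ≥ 0, new interval: [1.360000, 1.670000]
Iteration 3:
  c_3 = (1.360000 + 1.670000)/2 = 1.515000
  f(c_3) = f(1.515000) = 0.295225
  f(a) × f(c) < 0, new interval: [1.360000, 1.515000]
Iteration 4:
  c_4 = (1.360000 + 1.515000)/2 = 1.437500
  f(c_4) = f(1.437500) = 0.066406
  f(a) × f(c) < 0, new interval: [1.360000, 1.437500]

After 4 iteration(s), the approximation is c_4 = 1.437500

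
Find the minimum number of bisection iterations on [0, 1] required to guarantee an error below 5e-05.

We need (b-a)/2^n ≤ 5e-05
(1 - 0)/2^n ≤ 5e-05
1/2^n ≤ 5e-05
2^n ≥ 20000
n ≥ log₂(20000) = 14.29
n ≥ 15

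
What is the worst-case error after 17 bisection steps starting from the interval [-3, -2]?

Bisection error bound: |error| ≤ (b-a)/2^n
|error| ≤ (-2 - (-3))/2^17 = 1/2^17
|error| ≤ 0.0000076294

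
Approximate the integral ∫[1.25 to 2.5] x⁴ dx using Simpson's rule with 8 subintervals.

f(x) = x⁴
a = 1.25, b = 2.5, n = 8
h = (b - a)/n = 0.156250

Simpson's rule: (h/3)[f(x₀) + 4f(x₁) + 2f(x₂) + ... + f(xₙ)]

x_0 = 1.2500, f(x_0) = 2.441406, coefficient = 1
x_1 = 1.4062, f(x_1) = 3.910661, coefficient = 4
x_2 = 1.5625, f(x_2) = 5.960464, coefficient = 2
x_3 = 1.7188, f(x_3) = 8.726716, coefficient = 4
x_4 = 1.8750, f(x_4) = 12.359619, coefficient = 2
x_5 = 2.0312, f(x_5) = 17.023683, coefficient = 4
x_6 = 2.1875, f(x_6) = 22.897720, coefficient = 2
x_7 = 2.3438, f(x_7) = 30.174851, coefficient = 4
x_8 = 2.5000, f(x_8) = 39.062500, coefficient = 1

I ≈ (0.156250/3) × 363.283157 = 18.920998
Exact value: 18.920898
Error: 0.000099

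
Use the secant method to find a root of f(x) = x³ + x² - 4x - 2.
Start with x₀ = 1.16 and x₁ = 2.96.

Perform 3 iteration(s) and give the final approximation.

f(x) = x³ + x² - 4x - 2
x₀ = 1.16, x₁ = 2.96

Secant formula: x_{n+1} = x_n - f(x_n)(x_n - x_{n-1})/(f(x_n) - f(x_{n-1}))

Iteration 1:
  f(1.160000) = -3.733504
  f(2.960000) = 20.855936
  x_2 = 2.960000 - 20.855936×(2.960000 - 1.160000)/(20.855936 - (-3.733504))
       = 1.433301
Iteration 2:
  f(2.960000) = 20.855936
  f(1.433301) = -2.734350
  x_3 = 1.433301 - (-2.734350)×(1.433301 - 2.960000)/(-2.734350 - 20.855936)
       = 1.610260
Iteration 3:
  f(1.433301) = -2.734350
  f(1.610260) = -1.672798
  x_4 = 1.610260 - (-1.672798)×(1.610260 - 1.433301)/(-1.672798 - (-2.734350))
       = 1.889114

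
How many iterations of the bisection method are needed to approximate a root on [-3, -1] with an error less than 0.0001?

We need (b-a)/2^n ≤ 0.0001
(-1 - (-3))/2^n ≤ 0.0001
2/2^n ≤ 0.0001
2^n ≥ 20000
n ≥ log₂(20000) = 14.29
n ≥ 15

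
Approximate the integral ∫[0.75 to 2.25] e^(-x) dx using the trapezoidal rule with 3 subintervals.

f(x) = e^(-x)
a = 0.75, b = 2.25, n = 3
h = (b - a)/n = 0.500000

Trapezoidal rule: (h/2)[f(x₀) + 2f(x₁) + 2f(x₂) + ... + f(xₙ)]

x_0 = 0.7500, f(x_0) = 0.472367, coefficient = 1
x_1 = 1.2500, f(x_1) = 0.286505, coefficient = 2
x_2 = 1.7500, f(x_2) = 0.173774, coefficient = 2
x_3 = 2.2500, f(x_3) = 0.105399, coefficient = 1

I ≈ (0.500000/2) × 1.498323 = 0.374581
Exact value: 0.366967
Error: 0.007613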